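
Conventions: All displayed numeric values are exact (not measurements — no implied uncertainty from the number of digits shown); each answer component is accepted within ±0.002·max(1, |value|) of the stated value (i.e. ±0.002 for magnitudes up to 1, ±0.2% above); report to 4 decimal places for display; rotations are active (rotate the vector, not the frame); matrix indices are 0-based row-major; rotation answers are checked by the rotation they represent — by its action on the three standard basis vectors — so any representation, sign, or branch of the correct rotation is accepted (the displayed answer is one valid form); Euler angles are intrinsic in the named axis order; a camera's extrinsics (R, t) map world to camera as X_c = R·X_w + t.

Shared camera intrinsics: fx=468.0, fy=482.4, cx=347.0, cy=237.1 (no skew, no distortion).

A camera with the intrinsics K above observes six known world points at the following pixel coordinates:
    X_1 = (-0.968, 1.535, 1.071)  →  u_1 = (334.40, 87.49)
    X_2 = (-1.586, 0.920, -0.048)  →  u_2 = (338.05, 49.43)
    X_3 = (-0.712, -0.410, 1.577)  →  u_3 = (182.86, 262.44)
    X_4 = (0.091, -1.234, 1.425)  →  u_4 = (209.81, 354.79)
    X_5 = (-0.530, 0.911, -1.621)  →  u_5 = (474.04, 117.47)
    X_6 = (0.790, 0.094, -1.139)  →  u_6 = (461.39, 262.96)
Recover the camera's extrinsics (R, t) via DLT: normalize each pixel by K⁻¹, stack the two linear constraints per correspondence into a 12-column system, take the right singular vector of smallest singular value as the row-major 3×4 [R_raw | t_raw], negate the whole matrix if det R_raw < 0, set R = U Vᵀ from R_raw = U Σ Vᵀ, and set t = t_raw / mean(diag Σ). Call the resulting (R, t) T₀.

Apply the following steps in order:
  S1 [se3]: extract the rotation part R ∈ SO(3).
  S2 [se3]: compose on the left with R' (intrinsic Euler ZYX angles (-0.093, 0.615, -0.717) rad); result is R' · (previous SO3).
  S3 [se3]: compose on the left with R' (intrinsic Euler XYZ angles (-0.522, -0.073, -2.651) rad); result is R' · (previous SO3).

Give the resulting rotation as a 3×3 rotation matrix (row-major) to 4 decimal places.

source (pnp_recover): camera pose = R=[0.5248 0.5899 -0.6137; 0.8512 -0.3722 0.3701; -0.0100 -0.7166 -0.6974], t=(0.1800, 0.0800, 4.8004)
after S1 (rot_of_se3): [0.5248 0.5899 -0.6137; 0.8512 -0.3722 0.3701; -0.0100 -0.7166 -0.6974]
after S2 (compose_so3): [0.1601 0.2402 -0.9574; 0.6228 -0.7771 -0.0908; -0.7658 -0.5818 -0.2740]
after S3 (compose_so3): [0.2077 -0.5340 0.8196; -0.9169 0.1857 0.3533; -0.3409 -0.8248 -0.4510]

rotation (matrix) = ((0.2077, -0.5340, 0.8196), (-0.9169, 0.1857, 0.3533), (-0.3409, -0.8248, -0.4510))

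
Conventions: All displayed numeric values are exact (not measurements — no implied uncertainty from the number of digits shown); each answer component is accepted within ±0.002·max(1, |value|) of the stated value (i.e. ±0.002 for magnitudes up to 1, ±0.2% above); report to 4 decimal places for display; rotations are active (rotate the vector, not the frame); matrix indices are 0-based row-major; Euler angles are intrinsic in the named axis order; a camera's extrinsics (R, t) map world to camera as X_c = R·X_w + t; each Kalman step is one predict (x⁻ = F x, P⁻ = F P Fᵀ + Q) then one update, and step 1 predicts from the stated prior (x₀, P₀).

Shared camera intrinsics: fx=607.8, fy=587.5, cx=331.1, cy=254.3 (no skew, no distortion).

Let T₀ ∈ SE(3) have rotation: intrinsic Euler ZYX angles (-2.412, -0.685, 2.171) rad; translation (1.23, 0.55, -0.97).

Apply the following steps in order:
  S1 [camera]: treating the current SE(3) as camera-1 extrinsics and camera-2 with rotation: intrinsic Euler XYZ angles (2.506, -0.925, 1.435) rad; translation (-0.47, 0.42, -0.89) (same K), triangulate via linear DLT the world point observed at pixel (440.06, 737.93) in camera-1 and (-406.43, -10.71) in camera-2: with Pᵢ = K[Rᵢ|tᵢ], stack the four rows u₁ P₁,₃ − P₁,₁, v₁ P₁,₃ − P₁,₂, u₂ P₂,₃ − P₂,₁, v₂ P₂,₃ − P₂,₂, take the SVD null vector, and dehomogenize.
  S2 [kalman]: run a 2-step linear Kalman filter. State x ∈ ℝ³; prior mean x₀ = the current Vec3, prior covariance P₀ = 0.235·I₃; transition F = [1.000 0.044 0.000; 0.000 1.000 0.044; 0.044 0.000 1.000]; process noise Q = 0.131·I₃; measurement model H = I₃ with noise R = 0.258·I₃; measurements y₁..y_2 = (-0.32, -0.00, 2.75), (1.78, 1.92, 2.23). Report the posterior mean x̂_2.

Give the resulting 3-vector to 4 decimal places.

after S1 (triangulate): (1.7260, 1.6280, 0.0622)
after S2 (kf_track): (1.2256, 1.3743, 1.9800)

result = (1.2256, 1.3743, 1.9800)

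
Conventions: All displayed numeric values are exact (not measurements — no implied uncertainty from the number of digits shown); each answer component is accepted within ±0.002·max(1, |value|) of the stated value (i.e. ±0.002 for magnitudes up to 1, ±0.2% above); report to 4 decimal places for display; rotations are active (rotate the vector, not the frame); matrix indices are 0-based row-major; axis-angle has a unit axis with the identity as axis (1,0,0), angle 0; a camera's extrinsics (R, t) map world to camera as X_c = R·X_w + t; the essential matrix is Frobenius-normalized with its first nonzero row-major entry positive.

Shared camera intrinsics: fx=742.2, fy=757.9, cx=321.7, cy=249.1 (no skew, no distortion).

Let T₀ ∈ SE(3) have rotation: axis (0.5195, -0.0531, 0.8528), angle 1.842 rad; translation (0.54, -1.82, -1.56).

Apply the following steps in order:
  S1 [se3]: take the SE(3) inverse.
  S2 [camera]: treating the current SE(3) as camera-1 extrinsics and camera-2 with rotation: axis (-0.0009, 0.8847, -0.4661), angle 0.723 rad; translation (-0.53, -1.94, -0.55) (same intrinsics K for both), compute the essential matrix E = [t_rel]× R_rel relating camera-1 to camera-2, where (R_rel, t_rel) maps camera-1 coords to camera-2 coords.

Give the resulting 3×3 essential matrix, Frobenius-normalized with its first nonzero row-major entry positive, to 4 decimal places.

matrix = [0.0123 0.5262 0.3978; 0.1084 -0.3680 0.1100; -0.2160 0.2632 -0.5381]

after S1 (invert_se3): R=[0.0743 0.7867 0.6129; -0.8566 -0.2643 0.4431; 0.5106 -0.5579 0.6542], t=(2.3477, 0.6728, -0.2705)
after S2 (essential): [0.0123 0.5262 0.3978; 0.1084 -0.3680 0.1100; -0.2160 0.2632 -0.5381]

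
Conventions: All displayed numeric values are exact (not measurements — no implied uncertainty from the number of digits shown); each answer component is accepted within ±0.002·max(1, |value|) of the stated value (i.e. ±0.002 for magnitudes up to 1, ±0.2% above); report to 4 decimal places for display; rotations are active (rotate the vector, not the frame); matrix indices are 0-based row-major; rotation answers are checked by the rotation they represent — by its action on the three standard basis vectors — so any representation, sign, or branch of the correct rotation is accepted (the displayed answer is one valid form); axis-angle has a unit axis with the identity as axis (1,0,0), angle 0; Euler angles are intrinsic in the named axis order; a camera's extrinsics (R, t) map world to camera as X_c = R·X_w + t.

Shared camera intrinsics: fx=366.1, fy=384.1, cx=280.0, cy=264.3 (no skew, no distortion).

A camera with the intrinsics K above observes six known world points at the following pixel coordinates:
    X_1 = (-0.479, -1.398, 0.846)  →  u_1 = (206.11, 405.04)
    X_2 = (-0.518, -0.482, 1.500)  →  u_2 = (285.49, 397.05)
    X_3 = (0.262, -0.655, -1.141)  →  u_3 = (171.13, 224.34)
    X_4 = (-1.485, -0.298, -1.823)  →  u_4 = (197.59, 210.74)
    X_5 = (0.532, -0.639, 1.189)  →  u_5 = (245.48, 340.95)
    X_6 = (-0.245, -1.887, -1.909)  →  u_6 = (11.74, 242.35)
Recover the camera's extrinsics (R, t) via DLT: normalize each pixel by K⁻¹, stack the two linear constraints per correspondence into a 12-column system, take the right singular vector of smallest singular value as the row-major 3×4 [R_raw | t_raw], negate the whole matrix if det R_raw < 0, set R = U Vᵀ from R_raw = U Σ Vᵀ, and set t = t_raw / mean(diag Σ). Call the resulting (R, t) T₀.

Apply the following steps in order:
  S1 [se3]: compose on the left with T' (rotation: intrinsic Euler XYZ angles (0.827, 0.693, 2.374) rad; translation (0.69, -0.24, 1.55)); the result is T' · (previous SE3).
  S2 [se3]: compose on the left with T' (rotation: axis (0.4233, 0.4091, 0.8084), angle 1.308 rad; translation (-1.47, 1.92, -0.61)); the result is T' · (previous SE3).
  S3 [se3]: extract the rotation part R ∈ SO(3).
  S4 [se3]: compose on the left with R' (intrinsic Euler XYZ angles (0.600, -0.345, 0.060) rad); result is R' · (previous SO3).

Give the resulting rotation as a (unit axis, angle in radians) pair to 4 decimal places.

rotation (axis_angle) = ((0.8593, 0.1697, 0.4825), 2.3166)

source (pnp_recover): camera pose = R=[-0.3661 0.8626 0.3492; -0.4464 -0.4920 0.7474; 0.8165 0.1177 0.5652], t=(-0.2200, 0.2000, 4.8099)
after S1 (compose_se3): R=[0.9628 -0.1395 -0.2316; -0.1473 0.4474 -0.8821; 0.2266 0.8834 0.4102], t=(3.7777, -3.1549, 3.8288)
after S2 (compose_se3): R=[0.6208 0.2261 0.7506; 0.7813 -0.0999 -0.6161; -0.0643 0.9690 -0.2387], t=(4.5531, 3.5152, -0.3608)
after S3 (rot_of_se3): [0.6208 0.2261 0.7506; 0.7813 -0.0999 -0.6161; -0.0643 0.9690 -0.2387]
after S4 (compose_so3): [0.5608 -0.1097 0.8206; 0.5991 -0.6303 -0.4937; 0.5714 0.7686 -0.2878]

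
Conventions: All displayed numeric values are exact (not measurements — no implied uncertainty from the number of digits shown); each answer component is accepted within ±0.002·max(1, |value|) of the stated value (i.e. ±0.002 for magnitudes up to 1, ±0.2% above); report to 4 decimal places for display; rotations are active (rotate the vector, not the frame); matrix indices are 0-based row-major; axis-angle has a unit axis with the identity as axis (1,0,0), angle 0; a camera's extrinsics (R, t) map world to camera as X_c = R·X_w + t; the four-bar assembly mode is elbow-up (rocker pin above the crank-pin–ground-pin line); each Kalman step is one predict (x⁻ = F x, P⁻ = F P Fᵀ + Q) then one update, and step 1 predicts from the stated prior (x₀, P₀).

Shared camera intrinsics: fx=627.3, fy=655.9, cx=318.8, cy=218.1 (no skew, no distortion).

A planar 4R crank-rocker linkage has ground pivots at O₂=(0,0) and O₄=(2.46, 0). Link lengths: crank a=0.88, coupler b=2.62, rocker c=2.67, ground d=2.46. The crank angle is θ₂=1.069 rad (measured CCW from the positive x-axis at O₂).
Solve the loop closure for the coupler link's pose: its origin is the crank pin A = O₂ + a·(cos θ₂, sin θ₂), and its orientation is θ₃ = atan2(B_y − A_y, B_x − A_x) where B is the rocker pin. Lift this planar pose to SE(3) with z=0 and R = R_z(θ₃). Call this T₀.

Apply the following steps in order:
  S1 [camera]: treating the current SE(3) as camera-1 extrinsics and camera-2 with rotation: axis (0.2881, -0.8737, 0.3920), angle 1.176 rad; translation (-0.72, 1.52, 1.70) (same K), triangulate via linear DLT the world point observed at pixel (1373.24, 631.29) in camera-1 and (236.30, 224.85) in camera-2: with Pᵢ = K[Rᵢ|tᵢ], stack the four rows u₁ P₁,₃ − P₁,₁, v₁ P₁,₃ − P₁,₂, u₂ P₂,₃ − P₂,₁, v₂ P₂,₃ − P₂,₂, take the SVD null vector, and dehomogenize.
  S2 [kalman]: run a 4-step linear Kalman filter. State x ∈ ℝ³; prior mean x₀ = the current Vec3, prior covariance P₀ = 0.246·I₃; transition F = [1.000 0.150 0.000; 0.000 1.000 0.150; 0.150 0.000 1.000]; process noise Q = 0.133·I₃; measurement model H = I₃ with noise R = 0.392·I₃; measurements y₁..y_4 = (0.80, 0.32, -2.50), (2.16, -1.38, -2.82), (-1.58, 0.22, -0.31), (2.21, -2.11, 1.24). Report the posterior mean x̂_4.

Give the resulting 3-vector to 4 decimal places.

source (fourbar_fk): coupler pose = R=[0.6928 -0.7211 0.0000; 0.7211 0.6928 0.0000; 0.0000 0.0000 1.0000], t=(0.4233, 0.7715, 0.0000)
after S1 (triangulate): (1.3888, -1.3018, 1.3827)
after S2 (kf_track): (0.9679, -1.2173, 0.1034)

result = (0.9679, -1.2173, 0.1034)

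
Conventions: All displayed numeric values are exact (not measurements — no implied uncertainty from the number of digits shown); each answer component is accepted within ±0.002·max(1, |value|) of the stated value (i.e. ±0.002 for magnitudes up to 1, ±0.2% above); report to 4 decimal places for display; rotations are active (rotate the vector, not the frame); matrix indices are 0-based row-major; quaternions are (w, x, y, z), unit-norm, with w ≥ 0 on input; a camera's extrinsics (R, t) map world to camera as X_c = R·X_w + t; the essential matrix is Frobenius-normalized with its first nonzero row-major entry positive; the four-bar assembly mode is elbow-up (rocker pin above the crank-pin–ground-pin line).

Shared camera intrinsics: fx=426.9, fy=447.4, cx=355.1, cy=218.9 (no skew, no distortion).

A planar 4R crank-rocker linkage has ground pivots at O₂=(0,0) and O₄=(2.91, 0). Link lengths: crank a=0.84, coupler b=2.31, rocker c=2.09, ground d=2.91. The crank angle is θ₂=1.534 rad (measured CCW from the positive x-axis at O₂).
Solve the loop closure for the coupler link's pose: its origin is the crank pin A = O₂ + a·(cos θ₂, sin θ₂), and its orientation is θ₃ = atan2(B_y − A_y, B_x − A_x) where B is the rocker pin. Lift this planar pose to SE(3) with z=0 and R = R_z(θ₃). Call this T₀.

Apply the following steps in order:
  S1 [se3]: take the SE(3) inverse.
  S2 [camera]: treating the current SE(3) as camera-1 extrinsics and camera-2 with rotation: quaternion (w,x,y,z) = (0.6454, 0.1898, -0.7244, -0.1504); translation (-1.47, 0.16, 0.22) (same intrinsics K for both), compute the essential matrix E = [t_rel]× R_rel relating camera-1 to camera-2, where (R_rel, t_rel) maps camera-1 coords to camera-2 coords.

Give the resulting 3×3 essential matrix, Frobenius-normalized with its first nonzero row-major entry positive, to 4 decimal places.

source (fourbar_fk): coupler pose = R=[0.8848 -0.4660 0.0000; 0.4660 0.8848 0.0000; 0.0000 0.0000 1.0000], t=(0.0309, 0.8394, 0.0000)
after S1 (invert_se3): R=[0.8848 0.4660 0.0000; -0.4660 0.8848 0.0000; 0.0000 0.0000 1.0000], t=(-0.4185, -0.7283, 0.0000)
after S2 (essential): [0.3305 -0.2379 -0.0339; 0.5439 -0.0063 -0.3064; 0.0425 -0.5678 0.3451]

matrix = [0.3305 -0.2379 -0.0339; 0.5439 -0.0063 -0.3064; 0.0425 -0.5678 0.3451]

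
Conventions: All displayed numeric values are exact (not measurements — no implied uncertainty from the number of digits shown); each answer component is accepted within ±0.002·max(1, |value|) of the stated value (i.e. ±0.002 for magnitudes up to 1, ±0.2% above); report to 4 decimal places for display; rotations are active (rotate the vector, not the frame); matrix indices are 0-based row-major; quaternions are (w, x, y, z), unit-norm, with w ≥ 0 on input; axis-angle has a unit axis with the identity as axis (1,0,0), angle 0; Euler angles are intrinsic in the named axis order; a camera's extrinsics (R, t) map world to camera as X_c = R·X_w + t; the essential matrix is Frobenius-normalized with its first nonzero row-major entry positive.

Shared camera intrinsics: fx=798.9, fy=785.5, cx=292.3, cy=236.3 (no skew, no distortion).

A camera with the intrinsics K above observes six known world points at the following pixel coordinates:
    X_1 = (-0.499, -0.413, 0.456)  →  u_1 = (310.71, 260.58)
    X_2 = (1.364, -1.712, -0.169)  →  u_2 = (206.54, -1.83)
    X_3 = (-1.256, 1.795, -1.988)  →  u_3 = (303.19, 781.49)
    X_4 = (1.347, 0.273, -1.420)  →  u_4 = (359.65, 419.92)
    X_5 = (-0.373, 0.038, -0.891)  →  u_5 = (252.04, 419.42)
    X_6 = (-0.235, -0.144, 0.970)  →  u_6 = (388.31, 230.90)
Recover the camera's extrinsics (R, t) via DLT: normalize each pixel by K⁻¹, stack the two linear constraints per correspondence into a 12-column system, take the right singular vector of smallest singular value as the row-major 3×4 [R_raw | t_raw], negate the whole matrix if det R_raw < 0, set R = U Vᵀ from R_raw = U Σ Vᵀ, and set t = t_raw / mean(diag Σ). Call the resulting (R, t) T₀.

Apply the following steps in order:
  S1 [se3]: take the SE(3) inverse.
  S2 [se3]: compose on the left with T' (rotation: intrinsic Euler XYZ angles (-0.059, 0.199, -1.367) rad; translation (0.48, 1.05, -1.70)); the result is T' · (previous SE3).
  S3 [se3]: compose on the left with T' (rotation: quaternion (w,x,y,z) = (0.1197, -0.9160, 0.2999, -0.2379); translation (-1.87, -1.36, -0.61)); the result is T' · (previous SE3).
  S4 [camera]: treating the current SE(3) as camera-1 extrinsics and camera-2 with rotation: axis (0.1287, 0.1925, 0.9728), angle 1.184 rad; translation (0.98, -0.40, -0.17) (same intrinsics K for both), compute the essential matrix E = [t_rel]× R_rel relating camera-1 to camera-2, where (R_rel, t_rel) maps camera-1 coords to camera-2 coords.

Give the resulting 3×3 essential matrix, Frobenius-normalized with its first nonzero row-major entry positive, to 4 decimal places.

matrix = [0.2568 -0.1716 0.1200; -0.3938 -0.5462 -0.2095; -0.4276 0.4145 -0.1957]

source (pnp_recover): camera pose = R=[0.3831 0.7283 0.5681; -0.4886 0.6818 -0.5445; -0.7839 -0.0690 0.6171], t=(0.3700, 0.4699, 5.2497)
after S1 (invert_se3): R=[0.3831 -0.4886 -0.7839; 0.7283 0.6818 -0.0690; 0.5681 -0.5445 0.6171], t=(4.2030, -0.2277, -3.1938)
after S2 (compose_se3): R=[0.8875 0.4499 -0.0997; -0.2038 0.5773 0.7907; 0.4133 -0.6814 0.6040], t=(0.4639, -3.2968, -4.7037)
after S3 (compose_se3): R=[0.9376 -0.3122 -0.1533; -0.3453 -0.7819 -0.5190; 0.0422 0.5395 -0.8409], t=(-2.3063, 0.6076, 4.7888)
after S4 (essential): [0.2568 -0.1716 0.1200; -0.3938 -0.5462 -0.2095; -0.4276 0.4145 -0.1957]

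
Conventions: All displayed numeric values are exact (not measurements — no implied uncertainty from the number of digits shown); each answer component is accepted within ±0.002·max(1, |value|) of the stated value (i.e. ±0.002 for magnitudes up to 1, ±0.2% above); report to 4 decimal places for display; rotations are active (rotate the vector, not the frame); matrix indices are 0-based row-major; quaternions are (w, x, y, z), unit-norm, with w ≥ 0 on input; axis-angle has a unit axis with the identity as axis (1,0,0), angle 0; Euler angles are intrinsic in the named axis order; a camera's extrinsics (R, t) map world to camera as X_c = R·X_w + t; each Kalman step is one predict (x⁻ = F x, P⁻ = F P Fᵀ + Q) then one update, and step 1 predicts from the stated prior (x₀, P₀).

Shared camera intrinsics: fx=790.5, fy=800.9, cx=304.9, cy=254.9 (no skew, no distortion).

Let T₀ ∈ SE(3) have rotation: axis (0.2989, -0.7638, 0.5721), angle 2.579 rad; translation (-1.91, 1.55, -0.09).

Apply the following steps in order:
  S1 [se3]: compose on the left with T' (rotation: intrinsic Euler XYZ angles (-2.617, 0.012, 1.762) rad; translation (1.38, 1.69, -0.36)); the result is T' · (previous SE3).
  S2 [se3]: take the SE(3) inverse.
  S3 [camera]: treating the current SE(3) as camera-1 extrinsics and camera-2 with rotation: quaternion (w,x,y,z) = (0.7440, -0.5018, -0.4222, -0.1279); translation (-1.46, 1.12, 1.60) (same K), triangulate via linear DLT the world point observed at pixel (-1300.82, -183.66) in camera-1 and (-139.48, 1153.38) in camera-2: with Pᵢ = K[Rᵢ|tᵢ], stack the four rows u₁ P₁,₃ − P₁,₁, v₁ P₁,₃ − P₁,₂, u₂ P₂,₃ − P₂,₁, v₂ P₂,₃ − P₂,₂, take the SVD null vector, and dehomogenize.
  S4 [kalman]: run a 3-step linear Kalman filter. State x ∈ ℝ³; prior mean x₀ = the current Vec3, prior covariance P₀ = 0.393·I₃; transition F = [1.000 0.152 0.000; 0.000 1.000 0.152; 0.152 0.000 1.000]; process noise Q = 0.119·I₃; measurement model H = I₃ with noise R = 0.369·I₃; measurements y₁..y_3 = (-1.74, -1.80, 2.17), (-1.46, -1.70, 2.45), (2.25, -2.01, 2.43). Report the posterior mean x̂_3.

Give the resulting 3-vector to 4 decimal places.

after S1 (compose_se3): R=[0.2522 -0.0964 0.9628; 0.9202 0.3318 -0.2078; -0.2994 0.9384 0.1724], t=(0.2202, 3.5299, 0.7926)
after S2 (invert_se3): R=[0.2522 0.9202 -0.2994; -0.0964 0.3318 0.9384; 0.9628 -0.2078 0.1724], t=(-3.0664, -1.8937, 0.3849)
after S3 (triangulate): (0.9255, 0.3648, 1.1664)
after S4 (kf_track): (0.2817, -1.2281, 2.1390)

result = (0.2817, -1.2281, 2.1390)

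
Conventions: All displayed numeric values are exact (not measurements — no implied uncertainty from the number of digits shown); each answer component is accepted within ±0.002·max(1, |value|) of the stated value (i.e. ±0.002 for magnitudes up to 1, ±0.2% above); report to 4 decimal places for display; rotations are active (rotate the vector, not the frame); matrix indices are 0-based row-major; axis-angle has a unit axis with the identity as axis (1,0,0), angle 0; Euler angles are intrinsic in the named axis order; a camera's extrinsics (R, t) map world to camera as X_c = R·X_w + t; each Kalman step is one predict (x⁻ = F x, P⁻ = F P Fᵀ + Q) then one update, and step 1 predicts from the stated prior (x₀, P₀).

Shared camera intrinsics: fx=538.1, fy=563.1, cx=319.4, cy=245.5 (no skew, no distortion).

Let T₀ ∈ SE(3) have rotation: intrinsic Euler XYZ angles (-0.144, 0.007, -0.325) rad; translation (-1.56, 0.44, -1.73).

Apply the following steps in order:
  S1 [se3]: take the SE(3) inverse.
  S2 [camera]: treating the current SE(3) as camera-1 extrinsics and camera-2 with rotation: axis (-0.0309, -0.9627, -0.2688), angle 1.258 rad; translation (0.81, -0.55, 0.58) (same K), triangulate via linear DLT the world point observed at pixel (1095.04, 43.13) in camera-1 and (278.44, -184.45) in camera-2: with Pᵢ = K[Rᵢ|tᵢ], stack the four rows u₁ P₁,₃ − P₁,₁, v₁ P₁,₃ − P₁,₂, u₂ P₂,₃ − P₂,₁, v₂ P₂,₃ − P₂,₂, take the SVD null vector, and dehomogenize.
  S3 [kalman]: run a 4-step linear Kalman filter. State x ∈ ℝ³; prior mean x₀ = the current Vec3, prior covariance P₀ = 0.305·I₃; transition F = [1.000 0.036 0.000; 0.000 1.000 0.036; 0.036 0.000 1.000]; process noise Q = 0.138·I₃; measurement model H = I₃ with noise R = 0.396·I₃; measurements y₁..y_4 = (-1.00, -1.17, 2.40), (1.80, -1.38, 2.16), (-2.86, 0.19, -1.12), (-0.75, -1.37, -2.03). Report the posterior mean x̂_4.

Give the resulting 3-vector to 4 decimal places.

after S1 (invert_se3): R=[0.9476 -0.3170 0.0393; 0.3193 0.9375 -0.1382; 0.0070 0.1435 0.9896], t=(1.6857, -0.1535, 1.6598)
after S2 (triangulate): (1.9963, -1.3981, 1.3675)
after S3 (kf_track): (-0.7911, -0.9617, -0.5713)

result = (-0.7911, -0.9617, -0.5713)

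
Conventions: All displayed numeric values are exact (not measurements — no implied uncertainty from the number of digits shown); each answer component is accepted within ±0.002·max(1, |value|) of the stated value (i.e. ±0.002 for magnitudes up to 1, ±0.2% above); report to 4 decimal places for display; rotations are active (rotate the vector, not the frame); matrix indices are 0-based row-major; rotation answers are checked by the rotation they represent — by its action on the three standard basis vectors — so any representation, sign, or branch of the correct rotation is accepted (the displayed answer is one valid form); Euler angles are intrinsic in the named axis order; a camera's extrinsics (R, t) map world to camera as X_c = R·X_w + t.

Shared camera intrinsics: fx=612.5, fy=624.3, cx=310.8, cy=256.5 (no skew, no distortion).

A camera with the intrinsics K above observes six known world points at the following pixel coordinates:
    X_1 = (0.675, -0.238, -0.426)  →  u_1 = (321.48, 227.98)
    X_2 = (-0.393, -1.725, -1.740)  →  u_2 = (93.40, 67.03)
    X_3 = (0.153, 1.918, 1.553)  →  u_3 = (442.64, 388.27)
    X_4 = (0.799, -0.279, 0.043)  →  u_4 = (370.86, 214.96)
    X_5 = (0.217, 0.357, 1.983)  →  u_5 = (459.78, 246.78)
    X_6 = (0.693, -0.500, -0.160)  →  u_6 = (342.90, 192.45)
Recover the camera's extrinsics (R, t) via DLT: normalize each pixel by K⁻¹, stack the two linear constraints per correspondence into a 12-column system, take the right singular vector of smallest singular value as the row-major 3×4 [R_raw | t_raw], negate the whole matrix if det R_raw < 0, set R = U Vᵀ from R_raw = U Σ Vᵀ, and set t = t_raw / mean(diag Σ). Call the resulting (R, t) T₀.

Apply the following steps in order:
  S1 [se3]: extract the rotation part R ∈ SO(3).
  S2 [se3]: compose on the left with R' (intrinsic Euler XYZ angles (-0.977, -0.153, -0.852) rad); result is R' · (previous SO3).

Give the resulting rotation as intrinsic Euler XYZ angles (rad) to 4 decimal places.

rotation (euler_xyz) = (-0.1644, 0.2754, -0.9480)

source (pnp_recover): camera pose = R=[0.6288 0.1133 0.7692; 0.0455 0.9823 -0.1819; -0.7762 0.1494 0.6125], t=(0.0198, -0.1102, 5.9792)
after S1 (rot_of_se3): [0.6288 0.1133 0.7692; 0.0455 0.9823 -0.1819; -0.7762 0.1494 0.6125]
after S2 (compose_so3): [0.5613 0.7816 0.2720; -0.8272 0.5393 0.1575; -0.0236 -0.3134 0.9493]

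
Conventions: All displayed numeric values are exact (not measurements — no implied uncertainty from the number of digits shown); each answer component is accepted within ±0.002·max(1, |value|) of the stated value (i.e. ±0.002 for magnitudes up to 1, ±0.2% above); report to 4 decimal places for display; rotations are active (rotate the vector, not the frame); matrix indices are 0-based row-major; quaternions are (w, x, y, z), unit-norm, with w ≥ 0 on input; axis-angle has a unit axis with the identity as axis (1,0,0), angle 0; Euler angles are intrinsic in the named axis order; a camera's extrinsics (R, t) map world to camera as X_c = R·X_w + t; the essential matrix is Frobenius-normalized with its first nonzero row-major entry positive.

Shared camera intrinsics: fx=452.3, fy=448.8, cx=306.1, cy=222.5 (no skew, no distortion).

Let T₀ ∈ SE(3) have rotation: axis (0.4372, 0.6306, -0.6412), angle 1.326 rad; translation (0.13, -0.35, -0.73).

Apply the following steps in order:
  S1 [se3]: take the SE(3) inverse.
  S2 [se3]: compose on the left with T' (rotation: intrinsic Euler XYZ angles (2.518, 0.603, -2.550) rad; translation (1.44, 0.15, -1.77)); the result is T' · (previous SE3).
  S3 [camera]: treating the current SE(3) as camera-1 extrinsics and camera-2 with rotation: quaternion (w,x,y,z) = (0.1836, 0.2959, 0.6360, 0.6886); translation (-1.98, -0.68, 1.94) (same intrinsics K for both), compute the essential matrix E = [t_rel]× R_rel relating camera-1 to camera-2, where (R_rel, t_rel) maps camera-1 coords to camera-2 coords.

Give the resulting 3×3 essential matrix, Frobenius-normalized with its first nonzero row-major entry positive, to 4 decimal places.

matrix = [0.4347 0.4594 0.1354; -0.1821 -0.0360 -0.4230; 0.0735 0.3086 -0.5173]

after S1 (invert_se3): R=[0.3872 -0.4132 -0.8242; 0.8310 0.5437 0.1178; 0.3994 -0.7305 0.5539], t=(-0.7966, 0.1683, 0.0967)
after S2 (compose_se3): R=[0.3435 0.1179 0.9317; 0.5902 0.7446 -0.3118; -0.7306 0.6570 0.1862], t=(2.1168, 0.1063, -1.3092)
after S3 (essential): [0.4347 0.4594 0.1354; -0.1821 -0.0360 -0.4230; 0.0735 0.3086 -0.5173]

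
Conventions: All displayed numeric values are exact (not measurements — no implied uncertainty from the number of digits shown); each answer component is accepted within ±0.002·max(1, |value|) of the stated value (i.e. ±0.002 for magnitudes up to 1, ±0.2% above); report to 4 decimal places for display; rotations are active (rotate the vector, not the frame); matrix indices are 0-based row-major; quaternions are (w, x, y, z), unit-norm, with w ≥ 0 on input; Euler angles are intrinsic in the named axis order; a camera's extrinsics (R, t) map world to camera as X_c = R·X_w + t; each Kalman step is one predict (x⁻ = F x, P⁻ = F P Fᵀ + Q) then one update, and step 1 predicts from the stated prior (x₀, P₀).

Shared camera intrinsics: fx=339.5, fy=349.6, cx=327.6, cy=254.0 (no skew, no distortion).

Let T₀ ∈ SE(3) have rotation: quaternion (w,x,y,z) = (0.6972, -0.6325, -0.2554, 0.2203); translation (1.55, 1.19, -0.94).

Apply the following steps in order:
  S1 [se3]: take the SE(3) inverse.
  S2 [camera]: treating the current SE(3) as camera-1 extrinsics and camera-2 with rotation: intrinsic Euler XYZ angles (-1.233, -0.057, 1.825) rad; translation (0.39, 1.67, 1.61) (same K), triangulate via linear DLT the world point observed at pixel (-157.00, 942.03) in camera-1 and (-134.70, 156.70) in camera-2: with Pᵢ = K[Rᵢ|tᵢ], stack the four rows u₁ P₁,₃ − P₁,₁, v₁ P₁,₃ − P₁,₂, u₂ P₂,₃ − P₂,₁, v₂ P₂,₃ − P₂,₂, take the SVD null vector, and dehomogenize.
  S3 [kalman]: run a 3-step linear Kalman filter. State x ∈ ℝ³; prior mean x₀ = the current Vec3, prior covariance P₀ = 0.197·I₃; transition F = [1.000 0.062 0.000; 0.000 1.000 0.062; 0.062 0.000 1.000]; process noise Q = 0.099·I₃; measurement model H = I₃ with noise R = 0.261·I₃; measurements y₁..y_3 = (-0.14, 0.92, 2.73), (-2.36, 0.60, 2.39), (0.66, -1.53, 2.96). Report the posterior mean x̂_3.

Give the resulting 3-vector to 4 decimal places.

after S1 (invert_se3): R=[0.7725 0.6303 0.0775; 0.0159 0.1027 -0.9946; -0.6349 0.7695 0.0693], t=(-1.8746, -1.0818, 0.1335)
after S2 (triangulate): (0.6514, 1.2279, -1.9926)
after S3 (kf_track): (-0.1686, -0.1710, 2.0723)

result = (-0.1686, -0.1710, 2.0723)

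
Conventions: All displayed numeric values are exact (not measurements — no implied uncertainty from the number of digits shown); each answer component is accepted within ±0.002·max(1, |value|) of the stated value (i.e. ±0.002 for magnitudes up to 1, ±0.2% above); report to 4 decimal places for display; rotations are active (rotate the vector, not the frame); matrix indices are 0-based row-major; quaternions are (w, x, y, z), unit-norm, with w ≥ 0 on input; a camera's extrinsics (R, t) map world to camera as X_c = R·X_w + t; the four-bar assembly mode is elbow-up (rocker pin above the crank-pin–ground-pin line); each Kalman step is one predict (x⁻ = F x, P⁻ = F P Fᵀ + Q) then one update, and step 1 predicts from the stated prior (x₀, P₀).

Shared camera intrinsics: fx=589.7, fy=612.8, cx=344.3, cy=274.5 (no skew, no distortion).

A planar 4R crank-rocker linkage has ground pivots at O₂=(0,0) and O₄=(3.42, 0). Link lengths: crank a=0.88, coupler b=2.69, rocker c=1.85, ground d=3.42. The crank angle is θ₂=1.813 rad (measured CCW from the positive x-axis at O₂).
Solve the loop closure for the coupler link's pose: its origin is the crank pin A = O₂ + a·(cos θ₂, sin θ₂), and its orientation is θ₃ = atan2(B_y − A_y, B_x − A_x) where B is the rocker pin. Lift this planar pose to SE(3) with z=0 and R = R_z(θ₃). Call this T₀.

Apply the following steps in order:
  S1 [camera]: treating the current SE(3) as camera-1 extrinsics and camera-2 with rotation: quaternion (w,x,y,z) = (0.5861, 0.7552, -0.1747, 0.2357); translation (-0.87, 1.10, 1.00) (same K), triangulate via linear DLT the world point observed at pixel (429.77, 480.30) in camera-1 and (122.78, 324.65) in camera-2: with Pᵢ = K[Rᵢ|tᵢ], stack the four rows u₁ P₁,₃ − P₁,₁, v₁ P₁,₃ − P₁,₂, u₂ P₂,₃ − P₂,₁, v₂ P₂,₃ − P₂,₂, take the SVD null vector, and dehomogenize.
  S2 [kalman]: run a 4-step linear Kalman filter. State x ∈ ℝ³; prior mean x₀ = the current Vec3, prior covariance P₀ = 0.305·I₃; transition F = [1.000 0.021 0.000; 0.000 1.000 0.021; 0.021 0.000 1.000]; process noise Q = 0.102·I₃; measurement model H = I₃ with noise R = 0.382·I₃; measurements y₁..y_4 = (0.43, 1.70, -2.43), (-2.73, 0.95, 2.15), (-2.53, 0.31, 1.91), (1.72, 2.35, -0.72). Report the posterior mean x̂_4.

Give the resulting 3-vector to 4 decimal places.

source (fourbar_fk): coupler pose = R=[0.9672 -0.2539 0.0000; 0.2539 0.9672 0.0000; 0.0000 0.0000 1.0000], t=(-0.2111, 0.8543, 0.0000)
after S1 (triangulate): (0.2659, -0.5239, 1.2360)
after S2 (kf_track): (-0.2550, 1.3172, 0.3700)

result = (-0.2550, 1.3172, 0.3700)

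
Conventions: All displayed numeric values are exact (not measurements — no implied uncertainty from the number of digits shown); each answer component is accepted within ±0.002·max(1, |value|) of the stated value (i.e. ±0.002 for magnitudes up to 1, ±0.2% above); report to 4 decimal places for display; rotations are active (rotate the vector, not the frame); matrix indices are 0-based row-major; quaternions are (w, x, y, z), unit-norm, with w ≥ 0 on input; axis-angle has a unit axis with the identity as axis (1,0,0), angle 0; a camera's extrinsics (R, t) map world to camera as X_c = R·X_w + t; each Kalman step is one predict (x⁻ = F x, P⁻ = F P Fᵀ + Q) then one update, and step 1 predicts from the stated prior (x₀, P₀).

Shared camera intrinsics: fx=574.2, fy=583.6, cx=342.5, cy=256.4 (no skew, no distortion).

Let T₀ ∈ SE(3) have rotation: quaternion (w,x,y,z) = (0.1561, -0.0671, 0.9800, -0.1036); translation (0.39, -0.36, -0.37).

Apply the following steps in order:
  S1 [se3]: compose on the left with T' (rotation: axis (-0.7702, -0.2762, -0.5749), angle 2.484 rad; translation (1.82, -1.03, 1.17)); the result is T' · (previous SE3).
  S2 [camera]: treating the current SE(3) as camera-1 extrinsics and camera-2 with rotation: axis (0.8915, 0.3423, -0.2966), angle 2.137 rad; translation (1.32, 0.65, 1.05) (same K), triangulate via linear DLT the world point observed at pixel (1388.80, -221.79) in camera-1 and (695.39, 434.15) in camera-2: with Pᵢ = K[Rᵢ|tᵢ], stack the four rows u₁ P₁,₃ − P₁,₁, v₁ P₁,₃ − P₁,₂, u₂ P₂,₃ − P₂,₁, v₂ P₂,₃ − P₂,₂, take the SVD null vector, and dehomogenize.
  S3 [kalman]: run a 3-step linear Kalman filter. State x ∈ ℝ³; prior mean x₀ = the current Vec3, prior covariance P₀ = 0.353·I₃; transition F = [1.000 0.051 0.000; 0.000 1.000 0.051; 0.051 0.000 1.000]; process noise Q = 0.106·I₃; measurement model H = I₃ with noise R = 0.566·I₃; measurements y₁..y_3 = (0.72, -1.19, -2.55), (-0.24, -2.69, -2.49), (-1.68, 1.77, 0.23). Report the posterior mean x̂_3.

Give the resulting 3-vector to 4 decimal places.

after S1 (compose_se3): R=[-0.5580 0.5434 -0.6272; -0.1413 -0.8070 -0.5734; -0.8178 -0.2314 0.5270], t=(1.4311, -1.0621, 1.6860)
after S2 (triangulate): (-0.8737, 1.1521, -0.8465)
after S3 (kf_track): (-0.7311, -0.0788, -1.1781)

result = (-0.7311, -0.0788, -1.1781)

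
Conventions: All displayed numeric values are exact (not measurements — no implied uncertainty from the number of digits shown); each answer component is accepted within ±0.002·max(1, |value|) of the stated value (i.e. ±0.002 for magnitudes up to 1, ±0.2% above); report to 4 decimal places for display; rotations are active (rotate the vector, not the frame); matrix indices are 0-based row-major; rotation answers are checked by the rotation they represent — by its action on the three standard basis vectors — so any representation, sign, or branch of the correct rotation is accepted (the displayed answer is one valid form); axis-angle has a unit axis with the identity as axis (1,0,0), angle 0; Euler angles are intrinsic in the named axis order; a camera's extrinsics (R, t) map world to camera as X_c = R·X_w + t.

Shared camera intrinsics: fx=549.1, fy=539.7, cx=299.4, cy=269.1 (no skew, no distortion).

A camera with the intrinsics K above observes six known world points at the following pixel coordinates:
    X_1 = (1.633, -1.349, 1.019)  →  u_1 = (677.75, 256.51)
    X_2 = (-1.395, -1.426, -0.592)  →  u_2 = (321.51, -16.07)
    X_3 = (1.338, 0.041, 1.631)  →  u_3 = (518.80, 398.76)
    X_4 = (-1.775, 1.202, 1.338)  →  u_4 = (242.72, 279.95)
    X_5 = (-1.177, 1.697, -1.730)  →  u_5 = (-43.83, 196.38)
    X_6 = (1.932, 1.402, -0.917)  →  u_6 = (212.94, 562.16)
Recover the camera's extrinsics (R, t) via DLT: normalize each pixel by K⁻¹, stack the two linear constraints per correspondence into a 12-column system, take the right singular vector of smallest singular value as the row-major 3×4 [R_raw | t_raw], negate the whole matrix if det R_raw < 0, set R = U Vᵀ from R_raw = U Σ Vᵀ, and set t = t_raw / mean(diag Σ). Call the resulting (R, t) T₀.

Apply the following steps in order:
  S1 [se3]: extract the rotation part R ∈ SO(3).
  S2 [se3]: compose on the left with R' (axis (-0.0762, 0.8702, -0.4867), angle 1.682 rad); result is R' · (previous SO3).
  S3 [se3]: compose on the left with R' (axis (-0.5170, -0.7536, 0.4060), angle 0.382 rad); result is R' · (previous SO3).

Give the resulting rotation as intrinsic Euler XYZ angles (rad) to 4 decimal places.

source (pnp_recover): camera pose = R=[0.4666 -0.6760 0.5703; 0.5251 0.7306 0.4364; -0.7117 0.0959 0.6959], t=(0.2100, -0.4000, 4.1599)
after S1 (rot_of_se3): [0.4666 -0.6760 0.5703; 0.5251 0.7306 0.4364; -0.7117 0.0959 0.6959]
after S2 (compose_so3): [-0.4783 0.4571 0.7499; 0.4044 0.8726 -0.2739; -0.7796 0.1723 -0.6022]
after S3 (compose_so3): [-0.2721 0.2744 0.9223; 0.1730 0.9568 -0.2336; -0.9466 0.0960 -0.3078]

rotation (euler_xyz) = (2.4923, 1.1741, -2.3520)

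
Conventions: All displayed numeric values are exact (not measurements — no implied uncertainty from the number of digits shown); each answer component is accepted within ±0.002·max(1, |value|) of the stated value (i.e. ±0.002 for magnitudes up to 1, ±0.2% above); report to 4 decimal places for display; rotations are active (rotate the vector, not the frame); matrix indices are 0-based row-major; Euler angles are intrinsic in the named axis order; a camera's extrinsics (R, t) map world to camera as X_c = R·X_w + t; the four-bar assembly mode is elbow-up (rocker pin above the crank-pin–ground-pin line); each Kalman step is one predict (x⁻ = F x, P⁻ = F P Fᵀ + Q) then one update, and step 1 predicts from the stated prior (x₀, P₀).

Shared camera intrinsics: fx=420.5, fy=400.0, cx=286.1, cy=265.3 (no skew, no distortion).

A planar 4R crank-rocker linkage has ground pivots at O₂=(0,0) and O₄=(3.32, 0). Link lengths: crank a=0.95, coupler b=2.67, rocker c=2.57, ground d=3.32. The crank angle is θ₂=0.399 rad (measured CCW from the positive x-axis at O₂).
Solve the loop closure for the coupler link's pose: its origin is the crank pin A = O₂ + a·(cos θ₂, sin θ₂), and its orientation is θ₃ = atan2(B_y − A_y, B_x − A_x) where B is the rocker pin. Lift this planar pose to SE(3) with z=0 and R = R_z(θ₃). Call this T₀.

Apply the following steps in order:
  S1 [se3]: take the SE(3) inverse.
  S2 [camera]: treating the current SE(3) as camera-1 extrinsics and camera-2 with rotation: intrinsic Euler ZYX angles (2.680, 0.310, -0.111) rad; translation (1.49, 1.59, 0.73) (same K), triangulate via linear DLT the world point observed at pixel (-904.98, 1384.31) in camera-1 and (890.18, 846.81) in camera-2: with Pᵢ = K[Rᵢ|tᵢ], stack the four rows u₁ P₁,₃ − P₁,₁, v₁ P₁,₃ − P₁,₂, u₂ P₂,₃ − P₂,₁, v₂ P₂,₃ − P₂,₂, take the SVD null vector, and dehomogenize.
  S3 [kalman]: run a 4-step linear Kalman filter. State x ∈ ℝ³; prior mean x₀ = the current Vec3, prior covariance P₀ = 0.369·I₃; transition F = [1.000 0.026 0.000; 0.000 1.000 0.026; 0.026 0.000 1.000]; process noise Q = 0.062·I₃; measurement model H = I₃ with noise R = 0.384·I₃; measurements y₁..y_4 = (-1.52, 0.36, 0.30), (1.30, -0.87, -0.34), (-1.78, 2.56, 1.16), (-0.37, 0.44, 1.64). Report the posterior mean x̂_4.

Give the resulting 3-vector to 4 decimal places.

result = (-0.4972, 0.7097, 0.8369)

source (fourbar_fk): coupler pose = R=[0.6261 -0.7798 0.0000; 0.7798 0.6261 0.0000; 0.0000 0.0000 1.0000], t=(0.8754, 0.3691, 0.0000)
after S1 (invert_se3): R=[0.6261 0.7798 0.0000; -0.7798 0.6261 -0.0000; 0.0000 0.0000 1.0000], t=(-0.8358, 0.4515, 0.0000)
after S2 (triangulate): (-0.0275, 0.2647, 0.2283)
after S3 (kf_track): (-0.4972, 0.7097, 0.8369)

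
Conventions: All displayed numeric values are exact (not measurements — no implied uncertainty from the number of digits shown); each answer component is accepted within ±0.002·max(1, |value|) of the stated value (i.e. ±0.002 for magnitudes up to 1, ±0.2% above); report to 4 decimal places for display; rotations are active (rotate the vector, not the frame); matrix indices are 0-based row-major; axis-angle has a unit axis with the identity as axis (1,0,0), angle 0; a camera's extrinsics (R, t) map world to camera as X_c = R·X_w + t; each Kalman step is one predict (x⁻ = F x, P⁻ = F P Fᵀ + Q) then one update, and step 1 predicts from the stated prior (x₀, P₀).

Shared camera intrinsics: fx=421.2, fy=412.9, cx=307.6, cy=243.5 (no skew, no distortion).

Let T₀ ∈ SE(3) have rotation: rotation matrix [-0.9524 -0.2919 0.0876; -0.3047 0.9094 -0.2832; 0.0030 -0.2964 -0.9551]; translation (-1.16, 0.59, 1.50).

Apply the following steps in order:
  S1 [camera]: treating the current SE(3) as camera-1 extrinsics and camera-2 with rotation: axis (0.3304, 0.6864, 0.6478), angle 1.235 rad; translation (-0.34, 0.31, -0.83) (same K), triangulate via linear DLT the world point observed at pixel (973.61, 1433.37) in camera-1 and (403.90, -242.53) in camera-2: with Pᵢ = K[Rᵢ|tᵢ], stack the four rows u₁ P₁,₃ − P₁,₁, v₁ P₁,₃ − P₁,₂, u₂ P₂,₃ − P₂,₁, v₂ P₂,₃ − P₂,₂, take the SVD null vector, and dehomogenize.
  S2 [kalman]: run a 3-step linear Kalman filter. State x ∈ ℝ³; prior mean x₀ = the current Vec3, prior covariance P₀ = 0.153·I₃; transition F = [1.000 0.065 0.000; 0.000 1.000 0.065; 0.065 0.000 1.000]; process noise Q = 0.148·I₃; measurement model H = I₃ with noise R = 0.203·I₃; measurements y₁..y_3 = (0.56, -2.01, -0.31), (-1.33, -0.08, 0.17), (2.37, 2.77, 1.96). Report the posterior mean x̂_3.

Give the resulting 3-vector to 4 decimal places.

result = (0.9763, 1.3771, 1.2382)

after S1 (triangulate): (-1.4423, -0.0294, 1.3497)
after S2 (kf_track): (0.9763, 1.3771, 1.2382)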